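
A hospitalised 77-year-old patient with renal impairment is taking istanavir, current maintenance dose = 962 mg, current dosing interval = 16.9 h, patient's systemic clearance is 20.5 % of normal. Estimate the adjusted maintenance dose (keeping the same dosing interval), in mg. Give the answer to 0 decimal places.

To keep the same average steady-state level, dosing rate must scale with clearance.
CL ratio = 20.5 / 100 = 0.2050
New dose (same interval) = 962 × 0.2050 = 197.2 mg

197 mg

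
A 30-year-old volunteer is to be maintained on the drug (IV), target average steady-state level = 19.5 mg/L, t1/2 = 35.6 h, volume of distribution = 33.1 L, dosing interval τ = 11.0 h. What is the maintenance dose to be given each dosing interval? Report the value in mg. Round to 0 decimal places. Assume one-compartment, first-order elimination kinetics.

k = ln2 / t½ = 0.693147 / 35.6 = 0.01947 h⁻¹
CL = k × Vd = 0.01947 × 33.1 = 0.6445 L/h
At steady state, Dose/τ = Css × CL.
Dose = Css × CL × τ = 19.5 × 0.6445 × 11.0 = 138.2 mg

138 mg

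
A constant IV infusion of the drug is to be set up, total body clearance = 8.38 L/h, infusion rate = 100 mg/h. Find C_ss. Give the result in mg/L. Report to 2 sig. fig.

12 mg/L

At steady state Css = R₀ / CL = 100 / 8.380 = 11.93 mg/L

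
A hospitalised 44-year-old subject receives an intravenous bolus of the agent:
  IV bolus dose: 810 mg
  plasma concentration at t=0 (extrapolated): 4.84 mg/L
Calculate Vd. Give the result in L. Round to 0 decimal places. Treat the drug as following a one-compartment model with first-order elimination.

Vd = Dose / C₀ = 810.0 / 4.84 = 167.4 L

167 L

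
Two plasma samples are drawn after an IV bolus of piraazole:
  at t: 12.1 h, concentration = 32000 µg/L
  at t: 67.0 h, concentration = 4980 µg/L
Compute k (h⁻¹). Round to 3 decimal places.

k = ln(C₁/C₂) / (t₂ − t₁) = ln(32000/4980) / (67.0 − 12.1)
  = 1.860 / 54.90 = 0.03388 h⁻¹

0.034 h⁻¹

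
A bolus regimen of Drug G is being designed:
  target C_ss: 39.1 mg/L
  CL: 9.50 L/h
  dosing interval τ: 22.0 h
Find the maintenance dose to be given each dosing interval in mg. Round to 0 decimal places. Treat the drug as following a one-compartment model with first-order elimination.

At steady state, Dose/τ = Css × CL.
Dose = Css × CL × τ = 39.1 × 9.500 × 22.0 = 8172 mg

8172 mg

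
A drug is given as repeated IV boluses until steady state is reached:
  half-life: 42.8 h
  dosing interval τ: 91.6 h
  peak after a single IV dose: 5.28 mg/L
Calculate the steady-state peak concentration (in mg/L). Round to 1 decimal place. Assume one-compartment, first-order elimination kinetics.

k = ln2 / t½ = 0.693147 / 42.8 = 0.01620 h⁻¹
e^(−kτ) = e^(−0.01620 × 91.6) = 0.2267
Accumulation ratio R = 1 / (1 − e^(−kτ)) = 1 / (1 − 0.2267) = 1.293
Steady-state peak = C₀ × R = 5.28 × 1.293 = 6.827 mg/L

6.8 mg/L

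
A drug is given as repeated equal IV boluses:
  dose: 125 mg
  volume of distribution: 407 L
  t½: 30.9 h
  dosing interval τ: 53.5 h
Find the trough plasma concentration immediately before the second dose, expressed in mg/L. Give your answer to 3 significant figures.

0.0925 mg/L

C₀ per dose = Dose / Vd = 125 / 407 = 0.3071 mg/L
k = ln2 / t½ = 0.693147 / 30.9 = 0.02243 h⁻¹
Fraction remaining after one interval: r = e^(−kτ) = e^(−0.02243 × 53.5) = 0.3012
Before dose 2, 1 dose has been given (aged 1τ).
C_trough = C₀ × r = 0.3071 × 0.3012 = 0.09250 mg/L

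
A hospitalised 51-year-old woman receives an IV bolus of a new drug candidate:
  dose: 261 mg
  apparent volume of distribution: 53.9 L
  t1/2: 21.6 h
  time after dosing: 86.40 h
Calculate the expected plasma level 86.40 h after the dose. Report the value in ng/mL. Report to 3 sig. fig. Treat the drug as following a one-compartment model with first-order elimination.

303 ng/mL

C₀ = Dose / Vd = 261.0 / 53.9 = 4.842 mg/L
k = ln2 / t½ = 0.693147 / 21.6 = 0.03209 h⁻¹
t / t½ = 86.40 / 21.6 = 4 half-lives
C = C₀ × (1/2)^4 = 4.842 × 0.06250 = 0.3026 mg/L
Convert: 0.3026 mg/L × 1000 = 302.6 ng/mL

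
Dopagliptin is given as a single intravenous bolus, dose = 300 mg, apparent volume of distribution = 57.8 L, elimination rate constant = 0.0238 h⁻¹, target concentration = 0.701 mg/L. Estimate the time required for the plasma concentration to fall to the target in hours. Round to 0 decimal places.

C₀ = Dose / Vd = 300.0 / 57.8 = 5.190 mg/L
t = ln(C₀ / C) / k = ln(5.190 / 0.701) / 0.02380
  = ln(7.404) / 0.02380 = 2.002 / 0.02380 = 84.12 h

84 h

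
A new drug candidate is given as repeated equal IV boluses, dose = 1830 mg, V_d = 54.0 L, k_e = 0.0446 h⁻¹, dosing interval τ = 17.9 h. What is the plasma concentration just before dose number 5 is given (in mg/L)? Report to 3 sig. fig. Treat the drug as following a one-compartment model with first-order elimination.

C₀ per dose = Dose / Vd = 1830 / 54.0 = 33.89 mg/L
Fraction remaining after one interval: r = e^(−kτ) = e^(−0.04460 × 17.9) = 0.4501
Before dose 5, 4 doses have been given (aged 1τ, 2τ, 3τ, 4τ).
C_trough = C₀ × (r + r² + … + r^4) = C₀ × r(1−r^4)/(1−r)
        = 33.89 × 0.4501 × (1 − 0.04104) / (1 − 0.4501) = 26.60 mg/L

26.6 mg/L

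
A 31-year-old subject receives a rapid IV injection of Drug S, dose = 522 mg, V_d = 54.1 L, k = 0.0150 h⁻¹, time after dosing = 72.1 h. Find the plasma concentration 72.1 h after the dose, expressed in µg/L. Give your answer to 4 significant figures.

C₀ = Dose / Vd = 522.0 / 54.1 = 9.649 mg/L
C = C₀ · e^(−k·t) = 9.649 × e^(−0.01500 × 72.1)
  = 9.649 × 0.3391 = 3.272 mg/L
Convert: 3.272 mg/L × 1000 = 3272 µg/L

3272 µg/L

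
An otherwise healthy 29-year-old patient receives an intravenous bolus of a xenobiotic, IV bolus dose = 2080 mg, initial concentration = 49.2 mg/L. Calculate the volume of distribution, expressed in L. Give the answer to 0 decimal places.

Vd = Dose / C₀ = 2080 / 49.2 = 42.28 L

42 L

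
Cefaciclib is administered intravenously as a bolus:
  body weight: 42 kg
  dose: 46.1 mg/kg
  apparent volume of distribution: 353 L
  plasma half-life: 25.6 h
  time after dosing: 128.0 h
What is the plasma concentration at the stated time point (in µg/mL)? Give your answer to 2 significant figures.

0.17 µg/mL

Total dose = 46.1 × 42 = 1936 mg
C₀ = Dose / Vd = 1936 / 353 = 5.484 mg/L
k = ln2 / t½ = 0.693147 / 25.6 = 0.02708 h⁻¹
t / t½ = 128.0 / 25.6 = 5 half-lives
C = C₀ × (1/2)^5 = 5.484 × 0.03125 = 0.1714 mg/L
(0.1714 mg/L = 0.1714 µg/mL)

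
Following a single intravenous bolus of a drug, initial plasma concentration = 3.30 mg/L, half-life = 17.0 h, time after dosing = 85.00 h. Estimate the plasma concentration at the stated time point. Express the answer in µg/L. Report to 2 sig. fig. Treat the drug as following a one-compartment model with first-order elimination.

100 µg/L

k = ln2 / t½ = 0.693147 / 17.0 = 0.04077 h⁻¹
t / t½ = 85.00 / 17.0 = 5 half-lives
C = C₀ × (1/2)^5 = 3.300 × 0.03125 = 0.1031 mg/L
Convert: 0.1031 mg/L × 1000 = 103.1 µg/L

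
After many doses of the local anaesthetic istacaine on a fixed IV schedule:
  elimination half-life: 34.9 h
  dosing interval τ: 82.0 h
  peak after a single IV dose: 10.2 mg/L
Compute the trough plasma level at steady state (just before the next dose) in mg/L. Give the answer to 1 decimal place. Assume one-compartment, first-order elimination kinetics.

k = ln2 / t½ = 0.693147 / 34.9 = 0.01986 h⁻¹
e^(−kτ) = e^(−0.01986 × 82.0) = 0.1962
Accumulation ratio R = 1 / (1 − e^(−kτ)) = 1 / (1 − 0.1962) = 1.244
Steady-state trough = C₀ × R × e^(−kτ) = 10.2 × 1.244 × 0.1962 = 2.490 mg/L

2.5 mg/L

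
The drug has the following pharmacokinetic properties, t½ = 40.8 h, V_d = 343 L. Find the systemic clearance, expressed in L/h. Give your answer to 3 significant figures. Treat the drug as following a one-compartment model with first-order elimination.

k = ln2 / t½ = 0.693147 / 40.8 = 0.01699 h⁻¹
CL = k × Vd = 0.01699 × 343 = 5.828 L/h

5.83 L/h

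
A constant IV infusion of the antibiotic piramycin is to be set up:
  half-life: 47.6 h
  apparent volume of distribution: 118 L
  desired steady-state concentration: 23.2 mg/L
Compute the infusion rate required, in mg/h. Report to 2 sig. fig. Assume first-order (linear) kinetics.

40 mg/h

k = ln2 / t½ = 0.693147 / 47.6 = 0.01456 h⁻¹
CL = k × Vd = 0.01456 × 118 = 1.718 L/h
At steady state, infusion rate R₀ = Css × CL = 23.2 × 1.718 = 39.86 mg/h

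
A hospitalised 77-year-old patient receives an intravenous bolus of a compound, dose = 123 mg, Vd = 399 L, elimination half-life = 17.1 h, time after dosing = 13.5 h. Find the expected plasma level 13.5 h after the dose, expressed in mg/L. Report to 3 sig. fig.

C₀ = Dose / Vd = 123.0 / 399 = 0.3083 mg/L
k = ln2 / t½ = 0.693147 / 17.1 = 0.04053 h⁻¹
C = C₀ · e^(−k·t) = 0.3083 × e^(−0.04053 × 13.5)
  = 0.3083 × 0.5786 = 0.1784 mg/L

0.178 mg/L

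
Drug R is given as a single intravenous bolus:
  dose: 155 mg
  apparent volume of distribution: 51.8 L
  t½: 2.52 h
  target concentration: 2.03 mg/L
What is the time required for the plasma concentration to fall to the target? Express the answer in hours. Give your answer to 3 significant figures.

1.41 h

C₀ = Dose / Vd = 155.0 / 51.8 = 2.992 mg/L
k = ln2 / t½ = 0.693147 / 2.52 = 0.2751 h⁻¹
t = ln(C₀ / C) / k = ln(2.992 / 2.03) / 0.2751
  = ln(1.474) / 0.2751 = 0.3880 / 0.2751 = 1.410 h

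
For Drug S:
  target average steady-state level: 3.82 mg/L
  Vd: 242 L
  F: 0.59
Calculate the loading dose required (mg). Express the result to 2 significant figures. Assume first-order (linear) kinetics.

1600 mg

LD = Css × Vd / F = 3.82 × 242 / 0.59 = 1567 mg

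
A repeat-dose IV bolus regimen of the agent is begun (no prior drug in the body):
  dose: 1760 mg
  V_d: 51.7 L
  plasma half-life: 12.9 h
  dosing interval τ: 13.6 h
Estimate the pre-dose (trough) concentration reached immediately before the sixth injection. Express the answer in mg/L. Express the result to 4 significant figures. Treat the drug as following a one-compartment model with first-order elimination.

30.80 mg/L

C₀ per dose = Dose / Vd = 1760 / 51.7 = 34.04 mg/L
k = ln2 / t½ = 0.693147 / 12.9 = 0.05373 h⁻¹
Fraction remaining after one interval: r = e^(−kτ) = e^(−0.05373 × 13.6) = 0.4816
Before dose 6, 5 doses have been given (aged 1τ, 2τ, 3τ, 4τ, 5τ).
C_trough = C₀ × (r + r² + … + r^5) = C₀ × r(1−r^5)/(1−r)
        = 34.04 × 0.4816 × (1 − 0.02591) / (1 − 0.4816) = 30.80 mg/L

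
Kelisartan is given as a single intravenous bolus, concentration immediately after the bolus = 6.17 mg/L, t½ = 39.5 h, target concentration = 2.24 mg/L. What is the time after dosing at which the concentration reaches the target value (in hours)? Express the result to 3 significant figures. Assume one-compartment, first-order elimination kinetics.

k = ln2 / t½ = 0.693147 / 39.5 = 0.01755 h⁻¹
t = ln(C₀ / C) / k = ln(6.170 / 2.24) / 0.01755
  = ln(2.754) / 0.01755 = 1.013 / 0.01755 = 57.72 h

57.7 h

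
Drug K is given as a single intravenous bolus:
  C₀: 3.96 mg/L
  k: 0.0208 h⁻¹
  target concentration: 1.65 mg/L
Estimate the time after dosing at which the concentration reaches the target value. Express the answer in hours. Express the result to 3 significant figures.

t = ln(C₀ / C) / k = ln(3.960 / 1.65) / 0.02080
  = ln(2.400) / 0.02080 = 0.8755 / 0.02080 = 42.09 h

42.1 h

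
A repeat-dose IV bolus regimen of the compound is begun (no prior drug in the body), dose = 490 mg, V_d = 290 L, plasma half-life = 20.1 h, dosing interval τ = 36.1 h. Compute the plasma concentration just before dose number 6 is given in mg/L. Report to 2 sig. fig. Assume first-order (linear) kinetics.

C₀ per dose = Dose / Vd = 490 / 290 = 1.690 mg/L
k = ln2 / t½ = 0.693147 / 20.1 = 0.03448 h⁻¹
Fraction remaining after one interval: r = e^(−kτ) = e^(−0.03448 × 36.1) = 0.2880
Before dose 6, 5 doses have been given (aged 1τ, 2τ, 3τ, 4τ, 5τ).
C_trough = C₀ × (r + r² + … + r^5) = C₀ × r(1−r^5)/(1−r)
        = 1.690 × 0.2880 × (1 − 0.001981) / (1 − 0.2880) = 0.6822 mg/L

0.68 mg/L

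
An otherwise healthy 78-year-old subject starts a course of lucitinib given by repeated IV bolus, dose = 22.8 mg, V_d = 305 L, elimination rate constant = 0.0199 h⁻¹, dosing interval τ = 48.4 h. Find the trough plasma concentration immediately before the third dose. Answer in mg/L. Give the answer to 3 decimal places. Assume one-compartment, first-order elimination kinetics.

0.039 mg/L

C₀ per dose = Dose / Vd = 22.8 / 305 = 0.07475 mg/L
Fraction remaining after one interval: r = e^(−kτ) = e^(−0.01990 × 48.4) = 0.3817
Before dose 3, 2 doses have been given (aged 1τ, 2τ).
C_trough = C₀ × (r + r²) = 0.07475 × (0.3817 + 0.1457) = 0.03942 mg/L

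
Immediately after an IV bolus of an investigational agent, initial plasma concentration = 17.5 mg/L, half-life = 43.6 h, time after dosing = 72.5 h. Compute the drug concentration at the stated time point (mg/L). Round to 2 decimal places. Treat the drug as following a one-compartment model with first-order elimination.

k = ln2 / t½ = 0.693147 / 43.6 = 0.01590 h⁻¹
C = C₀ · e^(−k·t) = 17.50 × e^(−0.01590 × 72.5)
  = 17.50 × 0.3158 = 5.527 mg/L

5.53 mg/L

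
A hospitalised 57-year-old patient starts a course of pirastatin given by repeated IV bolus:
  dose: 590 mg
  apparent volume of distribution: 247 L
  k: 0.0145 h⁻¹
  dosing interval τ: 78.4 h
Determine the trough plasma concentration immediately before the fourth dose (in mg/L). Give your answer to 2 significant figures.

C₀ per dose = Dose / Vd = 590 / 247 = 2.389 mg/L
Fraction remaining after one interval: r = e^(−kτ) = e^(−0.01450 × 78.4) = 0.3208
Before dose 4, 3 doses have been given (aged 1τ, 2τ, 3τ).
C_trough = C₀ × (r + r² + … + r^3) = C₀ × r(1−r^3)/(1−r)
        = 2.389 × 0.3208 × (1 − 0.03301) / (1 − 0.3208) = 1.091 mg/L

1.1 mg/L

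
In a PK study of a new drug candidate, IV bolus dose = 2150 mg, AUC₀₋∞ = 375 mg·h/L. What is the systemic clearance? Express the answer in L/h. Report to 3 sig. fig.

5.73 L/h

CL = Dose / AUC = 2150 / 375 = 5.733 L/h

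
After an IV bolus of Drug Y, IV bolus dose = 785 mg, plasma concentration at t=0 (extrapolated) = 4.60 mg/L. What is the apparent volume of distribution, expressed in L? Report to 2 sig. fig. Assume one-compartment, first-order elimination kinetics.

170 L

Vd = Dose / C₀ = 785.0 / 4.60 = 170.7 L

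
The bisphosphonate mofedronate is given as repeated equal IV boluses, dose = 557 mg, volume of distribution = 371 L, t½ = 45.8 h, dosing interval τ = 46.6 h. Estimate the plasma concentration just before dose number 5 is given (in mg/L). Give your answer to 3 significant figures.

1.38 mg/L

C₀ per dose = Dose / Vd = 557 / 371 = 1.501 mg/L
k = ln2 / t½ = 0.693147 / 45.8 = 0.01513 h⁻¹
Fraction remaining after one interval: r = e^(−kτ) = e^(−0.01513 × 46.6) = 0.4941
Before dose 5, 4 doses have been given (aged 1τ, 2τ, 3τ, 4τ).
C_trough = C₀ × (r + r² + … + r^4) = C₀ × r(1−r^4)/(1−r)
        = 1.501 × 0.4941 × (1 − 0.05960) / (1 − 0.4941) = 1.379 mg/L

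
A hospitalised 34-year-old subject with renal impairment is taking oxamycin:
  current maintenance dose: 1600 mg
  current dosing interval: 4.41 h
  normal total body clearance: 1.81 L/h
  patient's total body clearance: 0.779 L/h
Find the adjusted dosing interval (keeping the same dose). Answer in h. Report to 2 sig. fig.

10 h

To keep the same average steady-state level, dosing rate must scale with clearance.
CL ratio = 0.779 / 1.81 = 0.4304
New interval (same dose) = 4.41 / 0.4304 = 10.25 h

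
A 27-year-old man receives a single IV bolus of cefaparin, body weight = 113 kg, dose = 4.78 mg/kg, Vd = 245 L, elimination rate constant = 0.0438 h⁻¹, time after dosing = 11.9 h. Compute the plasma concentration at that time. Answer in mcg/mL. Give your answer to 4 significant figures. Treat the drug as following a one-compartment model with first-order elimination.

1.309 mcg/mL

Total dose = 4.78 × 113 = 540.1 mg
C₀ = Dose / Vd = 540.1 / 245 = 2.204 mg/L
C = C₀ · e^(−k·t) = 2.204 × e^(−0.04380 × 11.9)
  = 2.204 × 0.5938 = 1.309 mg/L
(1.309 mg/L = 1.309 mcg/mL)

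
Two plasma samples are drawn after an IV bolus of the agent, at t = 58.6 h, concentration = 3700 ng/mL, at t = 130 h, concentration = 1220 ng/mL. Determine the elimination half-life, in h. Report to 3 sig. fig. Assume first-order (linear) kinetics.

k = ln(C₁/C₂) / (t₂ − t₁) = ln(3700/1220) / (130 − 58.6)
  = 1.109 / 71.40 = 0.01553 h⁻¹
t½ = ln2 / k = 0.693147 / 0.01553 = 44.63 h

44.6 h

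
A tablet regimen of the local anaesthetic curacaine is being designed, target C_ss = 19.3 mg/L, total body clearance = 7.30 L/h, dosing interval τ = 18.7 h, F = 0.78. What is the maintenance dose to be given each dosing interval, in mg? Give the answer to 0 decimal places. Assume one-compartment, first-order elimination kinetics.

3378 mg

At steady state, F × (Dose/τ) = Css × CL.
Dose = Css × CL × τ / F = 19.3 × 7.300 × 18.7 / 0.78 = 3378 mg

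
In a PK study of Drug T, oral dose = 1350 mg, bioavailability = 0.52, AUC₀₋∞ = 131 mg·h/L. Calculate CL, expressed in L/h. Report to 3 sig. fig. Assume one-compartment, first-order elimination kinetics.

CL = F·Dose / AUC = 0.52 × 1350 / 131 = 5.359 L/h

5.36 L/h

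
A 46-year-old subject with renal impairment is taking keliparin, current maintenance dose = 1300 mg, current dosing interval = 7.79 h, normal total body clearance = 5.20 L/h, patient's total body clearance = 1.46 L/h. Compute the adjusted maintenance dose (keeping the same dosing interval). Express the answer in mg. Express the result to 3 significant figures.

365 mg

To keep the same average steady-state level, dosing rate must scale with clearance.
CL ratio = 1.46 / 5.20 = 0.2808
New dose (same interval) = 1300 × 0.2808 = 365.0 mg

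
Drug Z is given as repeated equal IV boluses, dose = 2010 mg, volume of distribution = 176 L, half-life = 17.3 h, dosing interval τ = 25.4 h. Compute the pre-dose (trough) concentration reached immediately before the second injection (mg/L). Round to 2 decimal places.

4.13 mg/L

C₀ per dose = Dose / Vd = 2010 / 176 = 11.42 mg/L
k = ln2 / t½ = 0.693147 / 17.3 = 0.04007 h⁻¹
Fraction remaining after one interval: r = e^(−kτ) = e^(−0.04007 × 25.4) = 0.3614
Before dose 2, 1 dose has been given (aged 1τ).
C_trough = C₀ × r = 11.42 × 0.3614 = 4.127 mg/L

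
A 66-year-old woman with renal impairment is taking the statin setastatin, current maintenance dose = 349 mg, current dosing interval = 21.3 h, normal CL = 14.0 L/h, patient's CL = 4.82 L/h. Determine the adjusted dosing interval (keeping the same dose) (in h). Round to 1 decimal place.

61.9 h

To keep the same average steady-state level, dosing rate must scale with clearance.
CL ratio = 4.82 / 14.0 = 0.3443
New interval (same dose) = 21.3 / 0.3443 = 61.86 h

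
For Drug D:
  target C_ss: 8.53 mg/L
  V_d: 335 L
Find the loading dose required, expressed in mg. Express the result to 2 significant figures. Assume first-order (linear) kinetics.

LD = Css × Vd = 8.53 × 335 = 2858 mg

2900 mg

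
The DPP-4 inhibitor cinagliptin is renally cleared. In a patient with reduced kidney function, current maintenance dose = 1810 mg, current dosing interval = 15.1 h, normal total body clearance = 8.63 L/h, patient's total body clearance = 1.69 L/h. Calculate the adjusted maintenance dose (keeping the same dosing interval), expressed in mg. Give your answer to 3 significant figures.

354 mg

To keep the same average steady-state level, dosing rate must scale with clearance.
CL ratio = 1.69 / 8.63 = 0.1958
New dose (same interval) = 1810 × 0.1958 = 354.4 mg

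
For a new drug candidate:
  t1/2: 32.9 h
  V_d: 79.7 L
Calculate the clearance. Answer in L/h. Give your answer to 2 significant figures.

k = ln2 / t½ = 0.693147 / 32.9 = 0.02107 h⁻¹
CL = k × Vd = 0.02107 × 79.7 = 1.679 L/h

1.7 L/h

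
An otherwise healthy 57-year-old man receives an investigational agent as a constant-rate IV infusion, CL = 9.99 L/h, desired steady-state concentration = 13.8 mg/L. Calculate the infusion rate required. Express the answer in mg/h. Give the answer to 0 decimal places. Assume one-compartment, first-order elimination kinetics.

At steady state, infusion rate R₀ = Css × CL = 13.8 × 9.990 = 137.9 mg/h

138 mg/h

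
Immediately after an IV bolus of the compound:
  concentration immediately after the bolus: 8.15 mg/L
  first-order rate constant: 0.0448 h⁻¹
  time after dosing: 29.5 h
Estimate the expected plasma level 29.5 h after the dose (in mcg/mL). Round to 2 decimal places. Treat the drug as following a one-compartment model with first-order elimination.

2.17 mcg/mL

C = C₀ · e^(−k·t) = 8.150 × e^(−0.04480 × 29.5)
  = 8.150 × 0.2667 = 2.174 mg/L
(2.174 mg/L = 2.174 mcg/mL)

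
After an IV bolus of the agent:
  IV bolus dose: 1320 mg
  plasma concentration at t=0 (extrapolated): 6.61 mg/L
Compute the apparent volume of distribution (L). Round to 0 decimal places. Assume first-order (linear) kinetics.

200 L

Vd = Dose / C₀ = 1320 / 6.61 = 199.7 L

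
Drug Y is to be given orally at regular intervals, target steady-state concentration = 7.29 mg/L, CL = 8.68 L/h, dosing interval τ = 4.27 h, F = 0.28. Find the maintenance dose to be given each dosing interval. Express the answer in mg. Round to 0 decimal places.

965 mg

At steady state, F × (Dose/τ) = Css × CL.
Dose = Css × CL × τ / F = 7.29 × 8.680 × 4.27 / 0.28 = 965.0 mg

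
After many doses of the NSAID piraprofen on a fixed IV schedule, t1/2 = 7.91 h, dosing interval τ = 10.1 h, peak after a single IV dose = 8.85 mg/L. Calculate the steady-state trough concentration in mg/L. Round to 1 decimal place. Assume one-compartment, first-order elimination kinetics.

k = ln2 / t½ = 0.693147 / 7.91 = 0.08763 h⁻¹
e^(−kτ) = e^(−0.08763 × 10.1) = 0.4127
Accumulation ratio R = 1 / (1 − e^(−kτ)) = 1 / (1 − 0.4127) = 1.703
Steady-state trough = C₀ × R × e^(−kτ) = 8.85 × 1.703 × 0.4127 = 6.220 mg/L

6.2 mg/L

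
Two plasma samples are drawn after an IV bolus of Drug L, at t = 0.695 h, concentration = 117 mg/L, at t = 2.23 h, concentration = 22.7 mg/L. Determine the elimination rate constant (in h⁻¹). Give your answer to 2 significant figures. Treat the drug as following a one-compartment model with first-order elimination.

k = ln(C₁/C₂) / (t₂ − t₁) = ln(117/22.7) / (2.23 − 0.695)
  = 1.640 / 1.535 = 1.068 h⁻¹

1.1 h⁻¹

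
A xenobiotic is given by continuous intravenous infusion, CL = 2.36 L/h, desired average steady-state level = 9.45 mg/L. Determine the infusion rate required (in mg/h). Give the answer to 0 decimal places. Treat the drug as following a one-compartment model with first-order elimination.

22 mg/h

At steady state, infusion rate R₀ = Css × CL = 9.45 × 2.360 = 22.30 mg/h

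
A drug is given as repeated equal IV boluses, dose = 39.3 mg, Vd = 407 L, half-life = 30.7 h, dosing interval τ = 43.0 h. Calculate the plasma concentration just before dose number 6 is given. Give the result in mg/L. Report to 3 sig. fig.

C₀ per dose = Dose / Vd = 39.3 / 407 = 0.09656 mg/L
k = ln2 / t½ = 0.693147 / 30.7 = 0.02258 h⁻¹
Fraction remaining after one interval: r = e^(−kτ) = e^(−0.02258 × 43.0) = 0.3787
Before dose 6, 5 doses have been given (aged 1τ, 2τ, 3τ, 4τ, 5τ).
C_trough = C₀ × (r + r² + … + r^5) = C₀ × r(1−r^5)/(1−r)
        = 0.09656 × 0.3787 × (1 − 0.007789) / (1 − 0.3787) = 0.05840 mg/L

0.0584 mg/L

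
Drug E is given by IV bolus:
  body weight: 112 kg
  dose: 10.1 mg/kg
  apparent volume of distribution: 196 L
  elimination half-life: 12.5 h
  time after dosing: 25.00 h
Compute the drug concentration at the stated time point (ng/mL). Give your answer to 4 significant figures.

Total dose = 10.1 × 112 = 1131 mg
C₀ = Dose / Vd = 1131 / 196 = 5.770 mg/L
k = ln2 / t½ = 0.693147 / 12.5 = 0.05545 h⁻¹
t / t½ = 25.00 / 12.5 = 2 half-lives
C = C₀ × (1/2)^2 = 5.770 × 0.2500 = 1.443 mg/L
Convert: 1.443 mg/L × 1000 = 1443 ng/mL

1443 ng/mL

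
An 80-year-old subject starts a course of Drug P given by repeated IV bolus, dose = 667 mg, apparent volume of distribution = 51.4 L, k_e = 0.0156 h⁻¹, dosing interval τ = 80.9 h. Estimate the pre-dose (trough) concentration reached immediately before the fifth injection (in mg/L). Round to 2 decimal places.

C₀ per dose = Dose / Vd = 667 / 51.4 = 12.98 mg/L
Fraction remaining after one interval: r = e^(−kτ) = e^(−0.01560 × 80.9) = 0.2831
Before dose 5, 4 doses have been given (aged 1τ, 2τ, 3τ, 4τ).
C_trough = C₀ × (r + r² + … + r^4) = C₀ × r(1−r^4)/(1−r)
        = 12.98 × 0.2831 × (1 − 0.006423) / (1 − 0.2831) = 5.093 mg/L

5.09 mg/L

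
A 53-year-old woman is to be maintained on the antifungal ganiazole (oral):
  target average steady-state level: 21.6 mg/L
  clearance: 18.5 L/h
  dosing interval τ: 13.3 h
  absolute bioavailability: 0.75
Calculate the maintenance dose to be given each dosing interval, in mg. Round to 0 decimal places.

At steady state, F × (Dose/τ) = Css × CL.
Dose = Css × CL × τ / F = 21.6 × 18.50 × 13.3 / 0.75 = 7086 mg

7086 mg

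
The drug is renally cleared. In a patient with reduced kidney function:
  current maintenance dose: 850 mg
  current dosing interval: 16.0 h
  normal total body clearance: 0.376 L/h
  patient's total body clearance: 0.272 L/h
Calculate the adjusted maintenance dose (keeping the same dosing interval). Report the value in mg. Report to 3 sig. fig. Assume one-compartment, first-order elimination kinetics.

615 mg

To keep the same average steady-state level, dosing rate must scale with clearance.
CL ratio = 0.272 / 0.376 = 0.7234
New dose (same interval) = 850 × 0.7234 = 614.9 mg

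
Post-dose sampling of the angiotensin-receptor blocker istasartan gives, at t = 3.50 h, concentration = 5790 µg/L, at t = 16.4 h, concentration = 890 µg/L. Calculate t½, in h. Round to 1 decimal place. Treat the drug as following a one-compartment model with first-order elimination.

k = ln(C₁/C₂) / (t₂ − t₁) = ln(5790/890) / (16.4 − 3.50)
  = 1.873 / 12.90 = 0.1452 h⁻¹
t½ = ln2 / k = 0.693147 / 0.1452 = 4.774 h

4.8 h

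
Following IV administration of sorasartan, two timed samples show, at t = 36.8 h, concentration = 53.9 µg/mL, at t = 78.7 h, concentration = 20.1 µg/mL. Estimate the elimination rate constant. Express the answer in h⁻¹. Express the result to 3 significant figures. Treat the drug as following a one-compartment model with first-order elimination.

k = ln(C₁/C₂) / (t₂ − t₁) = ln(53.9/20.1) / (78.7 − 36.8)
  = 0.9864 / 41.90 = 0.02354 h⁻¹

0.0235 h⁻¹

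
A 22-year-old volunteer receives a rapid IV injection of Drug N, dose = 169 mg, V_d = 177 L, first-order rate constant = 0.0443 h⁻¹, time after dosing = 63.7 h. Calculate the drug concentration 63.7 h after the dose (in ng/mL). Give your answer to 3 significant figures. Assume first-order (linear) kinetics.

C₀ = Dose / Vd = 169.0 / 177 = 0.9548 mg/L
C = C₀ · e^(−k·t) = 0.9548 × e^(−0.04430 × 63.7)
  = 0.9548 × 0.05949 = 0.05680 mg/L
Convert: 0.05680 mg/L × 1000 = 56.80 ng/mL

56.8 ng/mL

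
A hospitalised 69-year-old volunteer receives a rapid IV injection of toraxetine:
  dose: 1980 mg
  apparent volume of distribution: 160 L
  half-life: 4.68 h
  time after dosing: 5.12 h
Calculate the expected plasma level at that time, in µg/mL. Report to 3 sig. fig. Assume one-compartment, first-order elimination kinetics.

5.80 µg/mL

C₀ = Dose / Vd = 1980 / 160 = 12.38 mg/L
k = ln2 / t½ = 0.693147 / 4.68 = 0.1481 h⁻¹
C = C₀ · e^(−k·t) = 12.38 × e^(−0.1481 × 5.12)
  = 12.38 × 0.4685 = 5.800 mg/L
(5.800 mg/L = 5.800 µg/mL)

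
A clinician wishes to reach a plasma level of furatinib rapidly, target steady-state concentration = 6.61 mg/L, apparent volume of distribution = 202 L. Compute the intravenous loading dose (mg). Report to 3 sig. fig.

1340 mg

LD = Css × Vd = 6.61 × 202 = 1335 mg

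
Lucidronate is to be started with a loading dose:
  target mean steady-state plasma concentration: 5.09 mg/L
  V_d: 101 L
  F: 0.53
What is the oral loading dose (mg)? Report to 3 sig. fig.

970 mg

LD = Css × Vd / F = 5.09 × 101 / 0.53 = 970.0 mg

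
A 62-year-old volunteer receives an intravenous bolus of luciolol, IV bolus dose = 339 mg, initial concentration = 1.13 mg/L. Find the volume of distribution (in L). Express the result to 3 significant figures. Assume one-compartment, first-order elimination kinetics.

Vd = Dose / C₀ = 339.0 / 1.13 = 300.0 L

300 L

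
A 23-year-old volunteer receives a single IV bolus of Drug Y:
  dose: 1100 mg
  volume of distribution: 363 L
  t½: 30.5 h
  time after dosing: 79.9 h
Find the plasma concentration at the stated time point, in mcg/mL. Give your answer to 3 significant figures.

0.493 mcg/mL

C₀ = Dose / Vd = 1100 / 363 = 3.030 mg/L
k = ln2 / t½ = 0.693147 / 30.5 = 0.02273 h⁻¹
C = C₀ · e^(−k·t) = 3.030 × e^(−0.02273 × 79.9)
  = 3.030 × 0.1627 = 0.4930 mg/L
(0.4930 mg/L = 0.4930 mcg/mL)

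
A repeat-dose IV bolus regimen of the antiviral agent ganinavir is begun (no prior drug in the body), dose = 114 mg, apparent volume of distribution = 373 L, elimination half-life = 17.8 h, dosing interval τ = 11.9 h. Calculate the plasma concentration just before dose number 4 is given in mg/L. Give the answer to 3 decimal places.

C₀ per dose = Dose / Vd = 114 / 373 = 0.3056 mg/L
k = ln2 / t½ = 0.693147 / 17.8 = 0.03894 h⁻¹
Fraction remaining after one interval: r = e^(−kτ) = e^(−0.03894 × 11.9) = 0.6291
Before dose 4, 3 doses have been given (aged 1τ, 2τ, 3τ).
C_trough = C₀ × (r + r² + … + r^3) = C₀ × r(1−r^3)/(1−r)
        = 0.3056 × 0.6291 × (1 − 0.2490) / (1 − 0.6291) = 0.3893 mg/L

0.389 mg/L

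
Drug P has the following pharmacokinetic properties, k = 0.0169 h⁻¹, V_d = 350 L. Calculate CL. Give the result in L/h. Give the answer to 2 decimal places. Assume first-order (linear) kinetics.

CL = k × Vd = 0.0169 × 350 = 5.915 L/h

5.92 L/h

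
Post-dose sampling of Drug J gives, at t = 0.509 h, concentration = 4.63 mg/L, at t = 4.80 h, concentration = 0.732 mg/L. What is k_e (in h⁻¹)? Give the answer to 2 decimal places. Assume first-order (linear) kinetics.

0.43 h⁻¹

k = ln(C₁/C₂) / (t₂ − t₁) = ln(4.63/0.732) / (4.80 − 0.509)
  = 1.845 / 4.291 = 0.4300 h⁻¹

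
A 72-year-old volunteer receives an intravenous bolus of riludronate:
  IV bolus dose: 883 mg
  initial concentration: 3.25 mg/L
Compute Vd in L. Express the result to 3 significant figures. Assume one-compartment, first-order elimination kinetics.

272 L

Vd = Dose / C₀ = 883.0 / 3.25 = 271.7 L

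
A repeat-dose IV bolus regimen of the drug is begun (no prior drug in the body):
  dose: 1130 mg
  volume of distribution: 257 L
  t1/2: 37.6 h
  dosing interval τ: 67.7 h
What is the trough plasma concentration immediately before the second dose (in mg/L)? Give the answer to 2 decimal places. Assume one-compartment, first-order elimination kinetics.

1.26 mg/L

C₀ per dose = Dose / Vd = 1130 / 257 = 4.397 mg/L
k = ln2 / t½ = 0.693147 / 37.6 = 0.01843 h⁻¹
Fraction remaining after one interval: r = e^(−kτ) = e^(−0.01843 × 67.7) = 0.2872
Before dose 2, 1 dose has been given (aged 1τ).
C_trough = C₀ × r = 4.397 × 0.2872 = 1.263 mg/L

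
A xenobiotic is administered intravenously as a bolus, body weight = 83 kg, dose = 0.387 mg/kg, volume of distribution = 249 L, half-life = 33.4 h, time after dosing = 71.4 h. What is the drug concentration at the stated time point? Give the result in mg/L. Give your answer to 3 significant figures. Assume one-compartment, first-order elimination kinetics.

0.0293 mg/L

Total dose = 0.387 × 83 = 32.12 mg
C₀ = Dose / Vd = 32.12 / 249 = 0.1290 mg/L
k = ln2 / t½ = 0.693147 / 33.4 = 0.02075 h⁻¹
C = C₀ · e^(−k·t) = 0.1290 × e^(−0.02075 × 71.4)
  = 0.1290 × 0.2273 = 0.02932 mg/L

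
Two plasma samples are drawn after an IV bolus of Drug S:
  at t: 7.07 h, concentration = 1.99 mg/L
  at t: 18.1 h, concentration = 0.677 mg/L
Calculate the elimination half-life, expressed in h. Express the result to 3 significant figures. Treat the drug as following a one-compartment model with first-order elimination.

k = ln(C₁/C₂) / (t₂ − t₁) = ln(1.99/0.677) / (18.1 − 7.07)
  = 1.078 / 11.03 = 0.09773 h⁻¹
t½ = ln2 / k = 0.693147 / 0.09773 = 7.092 h

7.09 h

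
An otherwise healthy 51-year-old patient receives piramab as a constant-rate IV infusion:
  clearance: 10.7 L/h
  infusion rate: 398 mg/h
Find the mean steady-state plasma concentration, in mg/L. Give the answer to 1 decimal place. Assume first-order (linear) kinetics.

37.2 mg/L

At steady state Css = R₀ / CL = 398 / 10.70 = 37.20 mg/L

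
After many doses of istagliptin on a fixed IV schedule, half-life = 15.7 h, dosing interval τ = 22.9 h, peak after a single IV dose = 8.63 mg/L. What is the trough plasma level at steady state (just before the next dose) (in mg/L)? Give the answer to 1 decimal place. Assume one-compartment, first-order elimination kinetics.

4.9 mg/L

k = ln2 / t½ = 0.693147 / 15.7 = 0.04415 h⁻¹
e^(−kτ) = e^(−0.04415 × 22.9) = 0.3638
Accumulation ratio R = 1 / (1 − e^(−kτ)) = 1 / (1 − 0.3638) = 1.572
Steady-state trough = C₀ × R × e^(−kτ) = 8.63 × 1.572 × 0.3638 = 4.935 mg/L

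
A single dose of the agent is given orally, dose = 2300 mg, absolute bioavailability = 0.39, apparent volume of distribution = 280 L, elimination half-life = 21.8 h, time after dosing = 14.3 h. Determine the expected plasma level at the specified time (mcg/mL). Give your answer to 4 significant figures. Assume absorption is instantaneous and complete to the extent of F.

Amount reaching circulation = F × Dose = 0.39 × 2300 = 897.0 mg
C₀ = F·Dose / Vd = 897.0 / 280 = 3.204 mg/L
k = ln2 / t½ = 0.693147 / 21.8 = 0.03180 h⁻¹
C = C₀ · e^(−k·t) = 3.204 × e^(−0.03180 × 14.3)
  = 3.204 × 0.6346 = 2.033 mg/L
(2.033 mg/L = 2.033 mcg/mL)

2.033 mcg/mL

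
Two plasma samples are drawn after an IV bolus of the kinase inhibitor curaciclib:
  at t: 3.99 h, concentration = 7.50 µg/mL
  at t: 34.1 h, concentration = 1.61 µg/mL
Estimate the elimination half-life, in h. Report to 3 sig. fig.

k = ln(C₁/C₂) / (t₂ − t₁) = ln(7.50/1.61) / (34.1 − 3.99)
  = 1.539 / 30.11 = 0.05111 h⁻¹
t½ = ln2 / k = 0.693147 / 0.05111 = 13.56 h

13.6 h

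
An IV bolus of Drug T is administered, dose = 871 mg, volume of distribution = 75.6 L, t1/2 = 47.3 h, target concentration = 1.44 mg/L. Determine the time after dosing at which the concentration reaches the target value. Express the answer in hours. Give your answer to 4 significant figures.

141.9 h

C₀ = Dose / Vd = 871.0 / 75.6 = 11.52 mg/L
k = ln2 / t½ = 0.693147 / 47.3 = 0.01465 h⁻¹
t = ln(C₀ / C) / k = ln(11.52 / 1.44) / 0.01465
  = ln(8.000) / 0.01465 = 2.079 / 0.01465 = 141.9 h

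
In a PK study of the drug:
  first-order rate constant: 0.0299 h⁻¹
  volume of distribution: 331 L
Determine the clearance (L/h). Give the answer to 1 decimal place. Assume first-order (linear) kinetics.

CL = k × Vd = 0.0299 × 331 = 9.897 L/h

9.9 L/h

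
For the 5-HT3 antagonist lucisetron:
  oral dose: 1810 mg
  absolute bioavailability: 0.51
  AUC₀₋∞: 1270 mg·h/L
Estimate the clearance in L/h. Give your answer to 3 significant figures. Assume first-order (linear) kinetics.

0.727 L/h

CL = F·Dose / AUC = 0.51 × 1810 / 1270 = 0.7269 L/h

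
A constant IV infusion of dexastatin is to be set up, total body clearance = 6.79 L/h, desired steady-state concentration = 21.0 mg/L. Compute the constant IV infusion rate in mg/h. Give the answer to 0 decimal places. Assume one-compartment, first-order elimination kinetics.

143 mg/h

At steady state, infusion rate R₀ = Css × CL = 21.0 × 6.790 = 142.6 mg/h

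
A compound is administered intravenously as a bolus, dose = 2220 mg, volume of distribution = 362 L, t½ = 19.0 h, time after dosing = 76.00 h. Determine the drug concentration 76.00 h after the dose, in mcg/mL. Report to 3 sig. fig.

0.383 mcg/mL

C₀ = Dose / Vd = 2220 / 362 = 6.133 mg/L
k = ln2 / t½ = 0.693147 / 19.0 = 0.03648 h⁻¹
t / t½ = 76.00 / 19.0 = 4 half-lives
C = C₀ × (1/2)^4 = 6.133 × 0.06250 = 0.3833 mg/L
(0.3833 mg/L = 0.3833 mcg/mL)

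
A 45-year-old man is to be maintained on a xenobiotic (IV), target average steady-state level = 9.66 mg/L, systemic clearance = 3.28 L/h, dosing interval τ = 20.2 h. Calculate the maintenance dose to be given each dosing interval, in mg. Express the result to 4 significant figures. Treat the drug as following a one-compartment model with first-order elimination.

At steady state, Dose/τ = Css × CL.
Dose = Css × CL × τ = 9.66 × 3.280 × 20.2 = 640.0 mg

640.0 mg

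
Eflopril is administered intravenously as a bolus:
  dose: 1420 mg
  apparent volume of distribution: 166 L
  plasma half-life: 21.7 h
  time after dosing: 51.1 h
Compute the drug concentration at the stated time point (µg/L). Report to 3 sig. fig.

1670 µg/L

C₀ = Dose / Vd = 1420 / 166 = 8.554 mg/L
k = ln2 / t½ = 0.693147 / 21.7 = 0.03194 h⁻¹
C = C₀ · e^(−k·t) = 8.554 × e^(−0.03194 × 51.1)
  = 8.554 × 0.1955 = 1.672 mg/L
Convert: 1.672 mg/L × 1000 = 1672 µg/L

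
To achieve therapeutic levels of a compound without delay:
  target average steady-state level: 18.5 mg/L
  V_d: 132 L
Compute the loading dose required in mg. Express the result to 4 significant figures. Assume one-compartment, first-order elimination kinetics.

2442 mg

LD = Css × Vd = 18.5 × 132 = 2442 mg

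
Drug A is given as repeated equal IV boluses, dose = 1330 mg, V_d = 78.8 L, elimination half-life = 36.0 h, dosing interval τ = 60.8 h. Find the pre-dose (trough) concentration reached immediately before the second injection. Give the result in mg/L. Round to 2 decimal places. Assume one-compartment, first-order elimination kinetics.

C₀ per dose = Dose / Vd = 1330 / 78.8 = 16.88 mg/L
k = ln2 / t½ = 0.693147 / 36.0 = 0.01925 h⁻¹
Fraction remaining after one interval: r = e^(−kτ) = e^(−0.01925 × 60.8) = 0.3102
Before dose 2, 1 dose has been given (aged 1τ).
C_trough = C₀ × r = 16.88 × 0.3102 = 5.236 mg/L

5.24 mg/L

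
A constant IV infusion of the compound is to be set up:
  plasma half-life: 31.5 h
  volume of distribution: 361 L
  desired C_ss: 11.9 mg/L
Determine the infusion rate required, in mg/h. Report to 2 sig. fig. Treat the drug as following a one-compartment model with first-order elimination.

k = ln2 / t½ = 0.693147 / 31.5 = 0.02200 h⁻¹
CL = k × Vd = 0.02200 × 361 = 7.942 L/h
At steady state, infusion rate R₀ = Css × CL = 11.9 × 7.942 = 94.51 mg/h

95 mg/h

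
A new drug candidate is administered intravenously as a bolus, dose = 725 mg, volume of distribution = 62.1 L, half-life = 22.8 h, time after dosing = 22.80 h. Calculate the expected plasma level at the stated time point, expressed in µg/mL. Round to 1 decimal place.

C₀ = Dose / Vd = 725.0 / 62.1 = 11.67 mg/L
k = ln2 / t½ = 0.693147 / 22.8 = 0.03040 h⁻¹
t / t½ = 22.80 / 22.8 = 1 half-lives
C = C₀ × (1/2)^1 = 11.67 × 0.5000 = 5.835 mg/L
(5.835 mg/L = 5.835 µg/mL)

5.8 µg/mL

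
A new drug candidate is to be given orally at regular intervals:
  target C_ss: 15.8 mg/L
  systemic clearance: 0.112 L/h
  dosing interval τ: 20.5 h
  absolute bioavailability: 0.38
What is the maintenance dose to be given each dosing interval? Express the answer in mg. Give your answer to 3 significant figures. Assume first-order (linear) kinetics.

95.5 mg

At steady state, F × (Dose/τ) = Css × CL.
Dose = Css × CL × τ / F = 15.8 × 0.1120 × 20.5 / 0.38 = 95.47 mg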